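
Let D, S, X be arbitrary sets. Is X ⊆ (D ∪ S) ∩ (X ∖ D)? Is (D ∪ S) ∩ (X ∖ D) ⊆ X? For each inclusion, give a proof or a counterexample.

Forward inclusion. This inclusion fails. Take D = ∅, S = ∅, X = {1}; then 1 ∈ X but 1 ∉ (D ∪ S) ∩ (X ∖ D).

Reverse inclusion. Let x ∈ (D ∪ S) ∩ (X ∖ D). Then x ∈ S ∩ X and x ∉ D, from which x ∈ X.

The sets are not equal: only the reverse inclusion holds.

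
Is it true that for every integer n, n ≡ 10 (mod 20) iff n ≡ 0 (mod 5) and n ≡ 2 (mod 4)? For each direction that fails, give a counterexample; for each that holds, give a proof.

Both directions hold; the statement is true.

(→) Suppose n ≡ 10 (mod 20); write n = 20j + 10. Since 5 ∣ 20, reducing mod 5 gives n ≡ 10 ≡ 0 (mod 5); since 4 ∣ 20, reducing mod 4 gives n ≡ 10 ≡ 2 (mod 4).

(←) Conversely, if n ≡ 0 (mod 5) and n ≡ 2 (mod 4), then by the Chinese remainder theorem n ≡ 10 (mod 20). This is exactly n ≡ 10 (mod 20).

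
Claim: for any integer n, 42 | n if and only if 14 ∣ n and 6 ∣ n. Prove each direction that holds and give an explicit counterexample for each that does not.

[⇐] Suppose 14 ∣ n and 6 ∣ n. Any common multiple of 14 and 6 is a multiple of their lcm; here lcm(14, 6) = 14·6/gcd(14, 6) = 84/2 = 42, so 42 ∣ n.

[⇒] If 42 ∣ n, write n = 42q. Since 42 = 3·14, n = 14·(3q), so 14 ∣ n; and since 42 = 7·6, n = 6·(7q), so 6 ∣ n.

Both directions hold; the statement is true.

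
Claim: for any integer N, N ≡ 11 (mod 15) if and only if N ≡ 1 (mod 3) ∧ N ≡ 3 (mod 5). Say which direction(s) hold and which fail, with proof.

(⇒) This fails: N = 11 gives 11 ≡ 11 (mod 15) but 11 ≡ 2 (mod 3), so the conjunction on the right does not hold.

(⇐) This fails: N = 13 satisfies both congruences on the right (13 ≡ 1 mod 3 and 13 ≡ 3 mod 5) yet 13 ≡ 13 (mod 15), not 11.

Neither direction holds.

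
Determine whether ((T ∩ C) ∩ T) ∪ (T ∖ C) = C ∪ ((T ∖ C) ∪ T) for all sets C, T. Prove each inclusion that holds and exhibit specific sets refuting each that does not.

(⟸) This inclusion fails. Take C = {1}, T = ∅; then 1 ∈ C ∪ ((T ∖ C) ∪ T) but 1 ∉ ((T ∩ C) ∩ T) ∪ (T ∖ C).

(⟹) Let x ∈ ((T ∩ C) ∩ T) ∪ (T ∖ C). Then either x ∈ T and x ∉ C; or x ∈ C ∩ T. In each case x ∈ C ∪ ((T ∖ C) ∪ T), so ((T ∩ C) ∩ T) ∪ (T ∖ C) ⊆ C ∪ ((T ∖ C) ∪ T).

Only the forward inclusion holds.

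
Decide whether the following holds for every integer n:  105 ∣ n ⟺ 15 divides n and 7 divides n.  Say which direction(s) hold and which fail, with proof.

The biconditional holds.

(⟹) If 105 ∣ n, write n = 105q. Since 105 = 7·15, n = 15·(7q), so 15 ∣ n; and since 105 = 15·7, n = 7·(15q), so 7 ∣ n.

(⟸) Suppose 15 ∣ n and 7 ∣ n. Any common multiple of 15 and 7 is a multiple of their lcm; here gcd(15, 7) = 1, so lcm(15, 7) = 15·7 = 105, so 105 ∣ n.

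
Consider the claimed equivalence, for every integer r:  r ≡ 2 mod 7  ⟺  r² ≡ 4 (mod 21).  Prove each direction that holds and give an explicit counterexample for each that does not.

Neither direction holds.

(⇒) This fails: take r = 9. Then 9 ≡ 2 (mod 7), but 9² = 81 ≡ 18 (mod 21), not 4.

(⇐) This fails: take r = 5. Then 5² = 25 ≡ 4 (mod 21), yet 5 ≡ 5 (mod 7), not 2.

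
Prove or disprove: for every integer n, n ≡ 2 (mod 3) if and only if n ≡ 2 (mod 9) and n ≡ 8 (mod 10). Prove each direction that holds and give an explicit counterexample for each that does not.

(→) This fails: n = 2 gives 2 ≡ 2 (mod 3) but 2 ≡ 2 (mod 10), so the conjunction on the right does not hold.

(←) Conversely, if n ≡ 2 (mod 9) and n ≡ 8 (mod 10), then by the Chinese remainder theorem n ≡ 38 (mod 90). Since 38 ≡ 2 (mod 3) and 3 ∣ 90, we get n ≡ 2 (mod 3).

Not equivalent: only (⇐) holds.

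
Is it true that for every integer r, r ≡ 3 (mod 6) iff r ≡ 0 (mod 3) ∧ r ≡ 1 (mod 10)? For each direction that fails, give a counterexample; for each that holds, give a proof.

Only the converse holds.

(⇐) If r ≡ 0 (mod 3) and r ≡ 1 (mod 10), then by the Chinese remainder theorem r ≡ 21 (mod 30). Since 21 ≡ 3 (mod 6) and 6 ∣ 30, we get r ≡ 3 (mod 6).

(⇒) This fails: r = 3 gives 3 ≡ 3 (mod 6) but 3 ≡ 3 (mod 10), so the conjunction on the right does not hold.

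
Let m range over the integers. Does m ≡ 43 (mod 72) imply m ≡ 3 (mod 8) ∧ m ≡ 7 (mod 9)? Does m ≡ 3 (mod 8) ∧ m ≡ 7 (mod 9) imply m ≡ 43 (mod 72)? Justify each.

Both implications hold.

Converse. If m ≡ 3 (mod 8) and m ≡ 7 (mod 9), then by the Chinese remainder theorem m ≡ 43 (mod 72). This is exactly m ≡ 43 (mod 72).

Forward direction. Suppose m ≡ 43 (mod 72); write m = 72j + 43. Since 8 ∣ 72, reducing mod 8 gives m ≡ 43 ≡ 3 (mod 8); since 9 ∣ 72, reducing mod 9 gives m ≡ 43 ≡ 7 (mod 9).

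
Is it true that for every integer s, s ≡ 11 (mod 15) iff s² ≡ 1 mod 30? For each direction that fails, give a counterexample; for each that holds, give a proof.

[⇒] This fails: take s = 26. Then 26 ≡ 11 (mod 15), but 26² = 676 ≡ 16 (mod 30), not 1.

[⇐] This fails: take s = 1. Then 1² = 1 ≡ 1 (mod 30), yet 1 ≡ 1 (mod 15), not 11.

(⇒) fails and (⇐) fails.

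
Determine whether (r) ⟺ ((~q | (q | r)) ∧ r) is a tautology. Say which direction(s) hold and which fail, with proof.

Forward direction. Assume the antecedent. If q is true, the antecedent forces (q = T, r = T), and (~q | (q | r)) ∧ r holds there. If q is false, the antecedent forces (q = F, r = T), and (~q | (q | r)) ∧ r holds there. Either way (~q | (q | r)) ∧ r holds.

Converse. Assume the antecedent. If q is true, the antecedent forces (q = T, r = T), and r holds there. If q is false, the antecedent forces (q = F, r = T), and r holds there. Either way r holds.

Equivalent; both directions hold.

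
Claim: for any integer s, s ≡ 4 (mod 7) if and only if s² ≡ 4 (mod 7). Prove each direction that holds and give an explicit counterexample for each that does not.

Neither implication holds.

[⇒] This fails: take s = 4. Then 4 ≡ 4 (mod 7), but 4² = 16 ≡ 2 (mod 7), not 4.

[⇐] This fails: take s = 2. Then 2² = 4 ≡ 4 (mod 7), yet 2 ≡ 2 (mod 7), not 4.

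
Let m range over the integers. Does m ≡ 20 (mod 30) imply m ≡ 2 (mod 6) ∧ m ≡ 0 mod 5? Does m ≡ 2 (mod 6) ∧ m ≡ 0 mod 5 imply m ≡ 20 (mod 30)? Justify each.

Both implications hold.

(→) Suppose m ≡ 20 (mod 30); write m = 30j + 20. Since 6 ∣ 30, reducing mod 6 gives m ≡ 20 ≡ 2 (mod 6); since 5 ∣ 30, reducing mod 5 gives m ≡ 20 ≡ 0 (mod 5).

(←) Conversely, if m ≡ 2 (mod 6) and m ≡ 0 (mod 5), then by the Chinese remainder theorem m ≡ 20 (mod 30). This is exactly m ≡ 20 (mod 30).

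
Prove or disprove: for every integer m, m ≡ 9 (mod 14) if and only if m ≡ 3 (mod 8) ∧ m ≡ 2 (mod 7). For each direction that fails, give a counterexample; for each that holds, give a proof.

Only the converse holds.

(→) This fails: m = 9 gives 9 ≡ 9 (mod 14) but 9 ≡ 1 (mod 8), so the conjunction on the right does not hold.

(←) Conversely, if m ≡ 3 (mod 8) and m ≡ 2 (mod 7), then by the Chinese remainder theorem m ≡ 51 (mod 56). Since 51 ≡ 9 (mod 14) and 14 ∣ 56, we get m ≡ 9 (mod 14).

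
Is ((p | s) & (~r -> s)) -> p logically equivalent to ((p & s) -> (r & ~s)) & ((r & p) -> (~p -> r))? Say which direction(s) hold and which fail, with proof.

(⇒) This fails. Under s = T, p = T, r = F, the left side is true but the right side is false.

(⇐) This fails. Under s = T, p = F, r = F, the left side is false but the right side is true.

(⇒) fails and (⇐) fails.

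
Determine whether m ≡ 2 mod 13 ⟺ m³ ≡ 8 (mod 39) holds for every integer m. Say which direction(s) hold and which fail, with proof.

Neither implication holds.

(→) This fails: take m = 15. Then 15 ≡ 2 (mod 13), but 15³ = 3375 ≡ 21 (mod 39), not 8.

(←) This fails: take m = 5. Then 5³ = 125 ≡ 8 (mod 39), yet 5 ≡ 5 (mod 13), not 2.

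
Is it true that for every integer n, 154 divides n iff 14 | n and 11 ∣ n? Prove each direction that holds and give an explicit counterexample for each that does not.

(⇐) Suppose 14 ∣ n and 11 ∣ n. Any common multiple of 14 and 11 is a multiple of their lcm; here gcd(14, 11) = 1, so lcm(14, 11) = 14·11 = 154, so 154 ∣ n.

(⇒) If 154 ∣ n, write n = 154q. Since 154 = 11·14, n = 14·(11q), so 14 ∣ n; and since 154 = 14·11, n = 11·(14q), so 11 ∣ n.

Both directions hold; the statement is true.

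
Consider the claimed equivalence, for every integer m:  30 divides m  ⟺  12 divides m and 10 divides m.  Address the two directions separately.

Only the reverse direction holds.

(⇒) This fails: take m = 30. Certainly 30 ∣ 30, but 12 ∤ 30.

(⇐) Suppose 12 ∣ m and 10 ∣ m. Any common multiple of 12 and 10 is a multiple of their lcm; here lcm(12, 10) = 12·10/gcd(12, 10) = 120/2 = 60, so 60 ∣ m. Since 30 ∣ 60, it follows that 30 ∣ m.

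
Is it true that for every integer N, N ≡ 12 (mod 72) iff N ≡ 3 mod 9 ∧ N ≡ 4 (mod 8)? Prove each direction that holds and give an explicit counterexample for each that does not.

(←) If N ≡ 3 (mod 9) and N ≡ 4 (mod 8), then by the Chinese remainder theorem N ≡ 12 (mod 72). This is exactly N ≡ 12 (mod 72).

(→) Suppose N ≡ 12 (mod 72); write N = 72j + 12. Since 9 ∣ 72, reducing mod 9 gives N ≡ 12 ≡ 3 (mod 9); since 8 ∣ 72, reducing mod 8 gives N ≡ 12 ≡ 4 (mod 8).

Equivalent; both directions hold.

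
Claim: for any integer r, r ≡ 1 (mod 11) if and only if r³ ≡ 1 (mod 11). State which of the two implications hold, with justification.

The biconditional holds.

[⇒] Suppose r ≡ 1 (mod 11). Write r = 11j + 1. Then (11j + 1)³ = 1331j³ + 363j² + 33j + 1 = 11(121j³ + 33j² + 3j) + 1, so r³ ≡ 1 (mod 11).

[⇐] For the converse, argue contrapositively. If r ≢ 1 (mod 11), then r is congruent to one of 0, 2, 3, 4, 5, 6, 7, 8, 9, 10 modulo 11, and these give r³ ≡ 0, 8, 5, 9, 4, 7, 2, 6, 3, 10 respectively — never 1.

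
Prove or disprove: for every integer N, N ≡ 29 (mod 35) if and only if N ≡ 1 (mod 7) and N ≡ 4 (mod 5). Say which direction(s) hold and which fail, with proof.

Forward direction. Suppose N ≡ 29 (mod 35); write N = 35j + 29. Since 7 ∣ 35, reducing mod 7 gives N ≡ 29 ≡ 1 (mod 7); since 5 ∣ 35, reducing mod 5 gives N ≡ 29 ≡ 4 (mod 5).

Converse. If N ≡ 1 (mod 7) and N ≡ 4 (mod 5), then by the Chinese remainder theorem N ≡ 29 (mod 35). This is exactly N ≡ 29 (mod 35).

Both directions hold; the statement is true.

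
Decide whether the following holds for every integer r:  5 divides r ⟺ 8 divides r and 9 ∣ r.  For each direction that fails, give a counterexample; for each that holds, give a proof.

Both directions fail.

(⟹) This fails: take r = 5. Certainly 5 ∣ 5, but 8 ∤ 5.

(⟸) This fails: take r = 72. Both 8 ∣ 72 and 9 ∣ 72, yet 72 is not a multiple of 5 (since 72 = 14·5 + 2), so 5 ∤ 72.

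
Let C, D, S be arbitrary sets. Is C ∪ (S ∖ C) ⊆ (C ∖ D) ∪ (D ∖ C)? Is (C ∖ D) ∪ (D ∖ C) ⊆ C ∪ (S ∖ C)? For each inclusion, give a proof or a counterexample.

Neither inclusion holds.

Forward inclusion. This inclusion fails. Take C = {1}, D = {1}, S = ∅; then 1 ∈ C ∪ (S ∖ C) but 1 ∉ (C ∖ D) ∪ (D ∖ C).

Reverse inclusion. This inclusion fails. Take C = ∅, D = {1}, S = ∅; then 1 ∈ (C ∖ D) ∪ (D ∖ C) but 1 ∉ C ∪ (S ∖ C).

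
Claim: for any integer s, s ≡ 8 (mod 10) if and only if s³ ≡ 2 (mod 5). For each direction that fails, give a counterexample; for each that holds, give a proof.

Only the forward direction holds.

(⟸) This fails: take s = 3. Then 3³ = 27 ≡ 2 (mod 5), yet 3 ≡ 3 (mod 10), not 8.

(⟹) Suppose s ≡ 8 (mod 10). Then s³ ≡ 8³ = 512 (mod 10), and since 5 ∣ 10, also s³ ≡ 2 (mod 5).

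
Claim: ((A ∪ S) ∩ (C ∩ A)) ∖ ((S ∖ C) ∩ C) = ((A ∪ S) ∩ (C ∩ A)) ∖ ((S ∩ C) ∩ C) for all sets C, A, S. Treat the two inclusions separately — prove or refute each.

(⟹) This inclusion fails. Take C = {1}, A = {1}, S = {1}; then 1 ∈ ((A ∪ S) ∩ (C ∩ A)) ∖ ((S ∖ C) ∩ C) but 1 ∉ ((A ∪ S) ∩ (C ∩ A)) ∖ ((S ∩ C) ∩ C).

(⟸) Let x ∈ ((A ∪ S) ∩ (C ∩ A)) ∖ ((S ∩ C) ∩ C). Then x ∈ C ∩ A and x ∉ S, from which x ∈ ((A ∪ S) ∩ (C ∩ A)) ∖ ((S ∖ C) ∩ C).

(⊆) fails; (⊇) holds.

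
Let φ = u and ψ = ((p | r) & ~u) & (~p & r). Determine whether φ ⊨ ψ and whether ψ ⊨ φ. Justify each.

Forward direction. This fails. Under p = F, u = T, r = F, the left side is true but the right side is false.

Converse. This fails. Under p = F, u = F, r = T, the left side is false but the right side is true.

(⇒) fails and (⇐) fails.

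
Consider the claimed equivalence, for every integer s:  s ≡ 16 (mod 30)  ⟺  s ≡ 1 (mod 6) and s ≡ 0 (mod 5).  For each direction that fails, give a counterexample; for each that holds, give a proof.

(⇒) fails and (⇐) fails.

[⇒] This fails: s = 16 gives 16 ≡ 16 (mod 30) but 16 ≡ 4 (mod 6), so the conjunction on the right does not hold.

[⇐] This fails: s = 25 satisfies both congruences on the right (25 ≡ 1 mod 6 and 25 ≡ 0 mod 5) yet 25 ≡ 25 (mod 30), not 16.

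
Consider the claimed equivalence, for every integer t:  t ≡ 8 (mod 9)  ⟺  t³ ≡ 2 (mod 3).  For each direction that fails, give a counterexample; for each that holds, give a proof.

Converse. This fails: take t = 2. Then 2³ = 8 ≡ 2 (mod 3), yet 2 ≡ 2 (mod 9), not 8.

Forward direction. Suppose t ≡ 8 (mod 9). Then t³ ≡ 8³ = 512 (mod 9), and since 3 ∣ 9, also t³ ≡ 2 (mod 3).

Only the forward implication holds.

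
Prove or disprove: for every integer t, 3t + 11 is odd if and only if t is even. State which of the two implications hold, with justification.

The biconditional holds.

Forward direction. Suppose 3t + 11 is odd. Since 3 is odd, 3t and t have the same parity, so 3t + 11 ≡ t + 11 (mod 2). As 11 is odd, 3t + 11 is odd exactly when t is even. Thus t is even.

Converse. Suppose t is even; write t = 2j. Then 3t + 11 = 3·(2j) + 11 = 2·3j + 11, which is odd.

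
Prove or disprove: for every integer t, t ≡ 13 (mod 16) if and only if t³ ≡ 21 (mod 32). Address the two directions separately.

(←) The residues r modulo 32 with r³ ≡ 21 (mod 32) are exactly {13}, and each is ≡ 13 (mod 16).

(→) This fails: take t = 29. Then 29 ≡ 13 (mod 16), but 29³ = 24389 ≡ 5 (mod 32), not 21.

The forward direction fails; the converse holds.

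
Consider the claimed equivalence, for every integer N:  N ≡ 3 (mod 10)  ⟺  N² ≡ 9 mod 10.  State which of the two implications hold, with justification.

The forward direction holds; the converse fails.

(⟹) Suppose N ≡ 3 (mod 10). Write N = 10j + 3. Then (10j + 3)² = 100j² + 60j + 9 = 10(10j² + 6j) + 9, so N² ≡ 9 (mod 10).

(⟸) This fails: take N = 7. Then 7² = 49 ≡ 9 (mod 10), yet 7 ≡ 7 (mod 10), not 3.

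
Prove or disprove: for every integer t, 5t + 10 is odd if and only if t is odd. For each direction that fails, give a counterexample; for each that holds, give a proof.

[⇒] Suppose 5t + 10 is odd. Since 5 is odd, 5t and t have the same parity, so 5t + 10 ≡ t + 10 (mod 2). As 10 is even, 5t + 10 is odd exactly when t is odd. Thus t is odd.

[⇐] Conversely, suppose t is odd; write t = 2j + 1. Then 5t + 10 = 5·(2j + 1) + 10 = 2·5j + 15, which is odd.

Both directions hold; the statement is true.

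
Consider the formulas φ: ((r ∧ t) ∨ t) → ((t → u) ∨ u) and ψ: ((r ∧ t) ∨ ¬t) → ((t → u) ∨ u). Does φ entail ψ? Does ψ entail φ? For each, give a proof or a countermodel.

Only the forward implication holds.

(→) Assume the antecedent. If u is true, ((r ∧ t) ∨ ¬t) → ((t → u) ∨ u) reduces to true regardless of the other variables. If u is false, the antecedent forces (u = F, t = F, r = F) or (u = F, t = F, r = T), and ((r ∧ t) ∨ ¬t) → ((t → u) ∨ u) holds there. Either way ((r ∧ t) ∨ ¬t) → ((t → u) ∨ u) holds.

(←) This fails. Under u = F, t = T, r = F, the left side is false but the right side is true.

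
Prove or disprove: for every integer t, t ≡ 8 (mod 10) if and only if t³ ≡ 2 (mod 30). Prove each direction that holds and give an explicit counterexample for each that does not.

Only the converse holds.

Forward direction. This fails: take t = 18. Then 18 ≡ 8 (mod 10), but 18³ = 5832 ≡ 12 (mod 30), not 2.

Converse. The residues r modulo 30 with r³ ≡ 2 (mod 30) are exactly {8}, and each is ≡ 8 (mod 10).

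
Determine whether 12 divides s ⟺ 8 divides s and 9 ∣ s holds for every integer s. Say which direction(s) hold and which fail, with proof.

(⇒) fails; (⇐) holds.

Converse. Suppose 8 ∣ s and 9 ∣ s. Any common multiple of 8 and 9 is a multiple of their lcm; here gcd(8, 9) = 1, so lcm(8, 9) = 8·9 = 72, so 72 ∣ s. Since 12 ∣ 72, it follows that 12 ∣ s.

Forward direction. This fails: take s = 12. Certainly 12 ∣ 12, but 8 ∤ 12.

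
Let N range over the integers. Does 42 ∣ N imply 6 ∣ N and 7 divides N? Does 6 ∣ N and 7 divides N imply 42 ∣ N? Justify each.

Both directions hold; the statement is true.

[⇒] If 42 ∣ N, write N = 42q. Since 42 = 7·6, N = 6·(7q), so 6 ∣ N; and since 42 = 6·7, N = 7·(6q), so 7 ∣ N.

[⇐] Suppose 6 ∣ N and 7 ∣ N. Any common multiple of 6 and 7 is a multiple of their lcm; here gcd(6, 7) = 1, so lcm(6, 7) = 6·7 = 42, so 42 ∣ N.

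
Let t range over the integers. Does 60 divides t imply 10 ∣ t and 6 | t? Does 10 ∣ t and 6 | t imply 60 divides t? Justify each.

(⇒) holds; (⇐) fails.

[⇒] If 60 ∣ t, write t = 60q. Since 60 = 6·10, t = 10·(6q), so 10 ∣ t; and since 60 = 10·6, t = 6·(10q), so 6 ∣ t.

[⇐] This fails: take t = 30. Both 10 ∣ 30 and 6 ∣ 30, yet 30 is not a multiple of 60 (since 30 = 0·60 + 30), so 60 ∤ 30.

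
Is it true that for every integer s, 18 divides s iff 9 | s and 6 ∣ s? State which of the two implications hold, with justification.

Both implications hold.

(⇒) If 18 ∣ s, write s = 18q. Since 18 = 2·9, s = 9·(2q), so 9 ∣ s; and since 18 = 3·6, s = 6·(3q), so 6 ∣ s.

(⇐) Suppose 9 ∣ s and 6 ∣ s. Any common multiple of 9 and 6 is a multiple of their lcm; here lcm(9, 6) = 9·6/gcd(9, 6) = 54/3 = 18, so 18 ∣ s.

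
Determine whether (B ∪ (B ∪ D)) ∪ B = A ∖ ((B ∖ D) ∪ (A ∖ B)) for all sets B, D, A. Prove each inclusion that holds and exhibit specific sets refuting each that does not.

(⊆) This inclusion fails. Take B = {1}, D = ∅, A = ∅; then 1 ∈ (B ∪ (B ∪ D)) ∪ B but 1 ∉ A ∖ ((B ∖ D) ∪ (A ∖ B)).

(⊇) Let x ∈ A ∖ ((B ∖ D) ∪ (A ∖ B)). Then x ∈ B ∩ D ∩ A, from which x ∈ (B ∪ (B ∪ D)) ∪ B.

Only the reverse inclusion holds.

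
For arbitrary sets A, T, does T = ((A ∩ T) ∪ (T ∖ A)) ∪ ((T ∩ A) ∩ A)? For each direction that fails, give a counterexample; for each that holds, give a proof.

Both inclusions hold.

Forward inclusion. Let x ∈ T. Then either x ∈ T and x ∉ A; or x ∈ A ∩ T. In each case x ∈ ((A ∩ T) ∪ (T ∖ A)) ∪ ((T ∩ A) ∩ A), so T ⊆ ((A ∩ T) ∪ (T ∖ A)) ∪ ((T ∩ A) ∩ A).

Reverse inclusion. Let x ∈ ((A ∩ T) ∪ (T ∖ A)) ∪ ((T ∩ A) ∩ A). Then either x ∈ T and x ∉ A; or x ∈ A ∩ T. In each case x ∈ T, so ((A ∩ T) ∪ (T ∖ A)) ∪ ((T ∩ A) ∩ A) ⊆ T.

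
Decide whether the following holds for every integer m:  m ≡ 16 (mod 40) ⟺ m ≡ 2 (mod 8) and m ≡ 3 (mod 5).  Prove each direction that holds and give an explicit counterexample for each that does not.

(→) This fails: m = 16 gives 16 ≡ 16 (mod 40) but 16 ≡ 0 (mod 8), so the conjunction on the right does not hold.

(←) This fails: m = 18 satisfies both congruences on the right (18 ≡ 2 mod 8 and 18 ≡ 3 mod 5) yet 18 ≡ 18 (mod 40), not 16.

Both directions fail.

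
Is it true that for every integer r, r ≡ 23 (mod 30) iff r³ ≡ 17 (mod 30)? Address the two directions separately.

Both implications hold.

(⇒) Suppose r ≡ 23 (mod 30). Write r = 30j + 23. Then (30j + 23)³ = 27000j³ + 62100j² + 47610j + 12167 = 30(900j³ + 2070j² + 1587j + 405) + 17, so r³ ≡ 17 (mod 30).

(⇐) Conversely, suppose r³ ≡ 17 (mod 30). The only residue r in {0, …, 29} with r³ ≡ 17 (mod 30) is r = 23, so r ≡ 23 (mod 30).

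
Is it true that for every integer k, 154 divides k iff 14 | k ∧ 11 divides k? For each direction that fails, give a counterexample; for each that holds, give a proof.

Both directions hold; the statement is true.

(→) If 154 ∣ k, write k = 154q. Since 154 = 11·14, k = 14·(11q), so 14 ∣ k; and since 154 = 14·11, k = 11·(14q), so 11 ∣ k.

(←) Suppose 14 ∣ k and 11 ∣ k. Any common multiple of 14 and 11 is a multiple of their lcm; here gcd(14, 11) = 1, so lcm(14, 11) = 14·11 = 154, so 154 ∣ k.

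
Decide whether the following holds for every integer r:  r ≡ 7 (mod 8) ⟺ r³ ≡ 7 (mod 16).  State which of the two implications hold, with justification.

(⟸) The residues r modulo 16 with r³ ≡ 7 (mod 16) are exactly {7}, and each is ≡ 7 (mod 8).

(⟹) This fails: take r = 15. Then 15 ≡ 7 (mod 8), but 15³ = 3375 ≡ 15 (mod 16), not 7.

Only the reverse direction holds.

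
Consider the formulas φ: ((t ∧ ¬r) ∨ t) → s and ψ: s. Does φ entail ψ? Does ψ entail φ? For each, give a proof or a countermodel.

(⇒) This fails. Under t = F, r = F, s = F, the left side is true but the right side is false.

(⇐) Assume the antecedent. If t is true, the antecedent forces (t = T, r = F, s = T) or (t = T, r = T, s = T), and ((t ∧ ¬r) ∨ t) → s holds there. If t is false, ((t ∧ ¬r) ∨ t) → s reduces to true regardless of the other variables. Either way ((t ∧ ¬r) ∨ t) → s holds.

Only the reverse direction holds.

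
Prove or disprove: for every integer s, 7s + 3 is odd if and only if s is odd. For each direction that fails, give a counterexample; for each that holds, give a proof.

Neither direction holds.

Forward direction. This fails: s = 0 gives 7s + 3 = 3, which is odd, but 0 is even, not odd.

Converse. This also fails: s = 1 is odd, but 7s + 3 = 10 is even, not odd.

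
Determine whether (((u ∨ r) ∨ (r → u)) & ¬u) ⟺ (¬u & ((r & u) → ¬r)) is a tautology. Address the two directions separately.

Both directions hold.

[⇐] Assume the antecedent. If u is true, the antecedent cannot hold. If u is false, ((u ∨ r) ∨ (r → u)) & ¬u reduces to true regardless of the other variables. Either way ((u ∨ r) ∨ (r → u)) & ¬u holds.

[⇒] Assume the antecedent. If u is true, the antecedent cannot hold. If u is false, ¬u & ((r & u) → ¬r) reduces to true regardless of the other variables. Either way ¬u & ((r & u) → ¬r) holds.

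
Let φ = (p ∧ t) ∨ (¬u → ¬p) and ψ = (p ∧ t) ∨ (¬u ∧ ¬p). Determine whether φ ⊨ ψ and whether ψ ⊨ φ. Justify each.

Only the converse holds.

(⇒) This fails. Under u = T, t = F, p = F, the left side is true but the right side is false.

(⇐) Assume the antecedent. If t is true, (p ∧ t) ∨ (¬u → ¬p) reduces to true regardless of the other variables. If t is false, the antecedent forces (u = F, t = F, p = F), and (p ∧ t) ∨ (¬u → ¬p) holds there. Either way (p ∧ t) ∨ (¬u → ¬p) holds.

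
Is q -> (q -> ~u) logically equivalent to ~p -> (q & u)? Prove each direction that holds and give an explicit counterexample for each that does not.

(⟹) This fails. Under p = F, q = F, u = F, the left side is true but the right side is false.

(⟸) This fails. Under p = F, q = T, u = T, the left side is false but the right side is true.

Neither implication holds.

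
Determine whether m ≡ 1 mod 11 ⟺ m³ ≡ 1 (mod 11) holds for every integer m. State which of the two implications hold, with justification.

Both directions hold.

Forward direction. Suppose m ≡ 1 mod 11. Write m = 11j + 1. Then (11j + 1)³ = 1331j³ + 363j² + 33j + 1 = 11(121j³ + 33j² + 3j) + 1, so m³ ≡ 1 (mod 11).

Converse. Suppose m³ ≡ 1 (mod 11). The only residue r in {0, …, 10} with r³ ≡ 1 (mod 11) is r = 1, so m ≡ 1 (mod 11).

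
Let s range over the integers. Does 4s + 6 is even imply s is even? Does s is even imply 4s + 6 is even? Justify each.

(⟹) This fails: take s = 5. Then 4s + 6 = 26, which is even, yet s = 5 is odd, not even.

(⟸) Suppose s is even. Since 4 is even, 4s is even for every s, so 4s + 6 has the same parity as 6, which is even. Hence 4s + 6 is even.

(⇒) fails; (⇐) holds.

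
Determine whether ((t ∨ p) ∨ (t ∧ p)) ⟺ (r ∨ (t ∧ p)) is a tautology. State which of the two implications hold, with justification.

(→) This fails. Under r = F, p = T, t = F, the left side is true but the right side is false.

(←) This fails. Under r = T, p = F, t = F, the left side is false but the right side is true.

Both directions fail.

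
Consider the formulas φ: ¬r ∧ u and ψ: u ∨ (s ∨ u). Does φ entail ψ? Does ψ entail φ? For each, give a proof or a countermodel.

(⇒) holds; (⇐) fails.

(⇒) Assume the antecedent. If r is true, the antecedent cannot hold. If r is false, the antecedent forces (r = F, u = T, s = F) or (r = F, u = T, s = T), and u ∨ (s ∨ u) holds there. Either way u ∨ (s ∨ u) holds.

(⇐) This fails. Under r = T, u = T, s = F, the left side is false but the right side is true.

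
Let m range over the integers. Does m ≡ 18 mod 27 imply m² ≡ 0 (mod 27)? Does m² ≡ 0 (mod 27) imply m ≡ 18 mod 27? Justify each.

(⟸) This fails: take m = 0. Then 0² = 0 ≡ 0 (mod 27), yet 0 ≡ 0 (mod 27), not 18.

(⟹) Suppose m ≡ 18 mod 27. Write m = 27j + 18. Then (27j + 18)² = 729j² + 972j + 324 = 27(27j² + 36j + 12) + 0, so m² ≡ 0 (mod 27).

Only the forward direction holds.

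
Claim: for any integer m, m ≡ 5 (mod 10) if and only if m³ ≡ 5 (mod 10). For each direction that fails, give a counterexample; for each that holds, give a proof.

Both implications hold.

[⇒] Suppose m ≡ 5 (mod 10). Write m = 10j + 5. Then (10j + 5)³ = 1000j³ + 1500j² + 750j + 125 = 10(100j³ + 150j² + 75j + 12) + 5, so m³ ≡ 5 (mod 10).

[⇐] For the converse, argue contrapositively. If m ≢ 5 (mod 10), then m is congruent to one of 0, 1, 2, 3, 4, 6, 7, 8, 9 modulo 10, and these give m³ ≡ 0, 1, 8, 7, 4, 6, 3, 2, 9 respectively — never 5.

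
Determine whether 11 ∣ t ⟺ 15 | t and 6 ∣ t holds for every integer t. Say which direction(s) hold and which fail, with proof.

(⇒) This fails: take t = 11. Certainly 11 ∣ 11, but 15 ∤ 11.

(⇐) This fails: take t = 30. Both 15 ∣ 30 and 6 ∣ 30, yet 30 is not a multiple of 11 (since 30 = 2·11 + 8), so 11 ∤ 30.

Both directions fail.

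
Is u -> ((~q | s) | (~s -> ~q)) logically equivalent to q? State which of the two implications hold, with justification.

Neither direction holds.

(→) This fails. Under q = F, u = F, s = F, the left side is true but the right side is false.

(←) This fails. Under q = T, u = T, s = F, the left side is false but the right side is true.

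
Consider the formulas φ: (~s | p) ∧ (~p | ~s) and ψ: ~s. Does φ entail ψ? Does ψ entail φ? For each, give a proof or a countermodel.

Forward direction. Assume the antecedent. If p is true, the antecedent forces (p = T, s = F), and ~s holds there. If p is false, the antecedent forces (p = F, s = F), and ~s holds there. Either way ~s holds.

Converse. Assume the antecedent. If p is true, the antecedent forces (p = T, s = F), and (~s | p) ∧ (~p | ~s) holds there. If p is false, the antecedent forces (p = F, s = F), and (~s | p) ∧ (~p | ~s) holds there. Either way (~s | p) ∧ (~p | ~s) holds.

Equivalent; both directions hold.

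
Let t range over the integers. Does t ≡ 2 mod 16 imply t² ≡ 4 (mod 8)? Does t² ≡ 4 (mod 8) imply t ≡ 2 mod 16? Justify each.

(⇒) Suppose t ≡ 2 (mod 16). Then t² ≡ 2² = 4 (mod 16), and since 8 ∣ 16, also t² ≡ 4 (mod 8).

(⇐) This fails: take t = 6. Then 6² = 36 ≡ 4 (mod 8), yet 6 ≡ 6 (mod 16), not 2.

Only the forward implication holds.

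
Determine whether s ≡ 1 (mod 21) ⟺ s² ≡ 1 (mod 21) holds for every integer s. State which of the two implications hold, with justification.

(⇐) This fails: take s = 8. Then 8² = 64 ≡ 1 (mod 21), yet 8 ≡ 8 (mod 21), not 1.

(⇒) Suppose s ≡ 1 (mod 21). Write s = 21j + 1. Then (21j + 1)² = 441j² + 42j + 1 = 21(21j² + 2j) + 1, so s² ≡ 1 (mod 21).

Only the forward direction holds.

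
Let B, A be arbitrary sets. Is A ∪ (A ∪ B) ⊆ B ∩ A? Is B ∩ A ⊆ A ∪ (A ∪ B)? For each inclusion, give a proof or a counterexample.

Only the reverse inclusion holds.

(⟹) This inclusion fails. Take B = {1}, A = ∅; then 1 ∈ A ∪ (A ∪ B) but 1 ∉ B ∩ A.

(⟸) Let x ∈ B ∩ A. Then x ∈ B ∩ A, from which x ∈ A ∪ (A ∪ B).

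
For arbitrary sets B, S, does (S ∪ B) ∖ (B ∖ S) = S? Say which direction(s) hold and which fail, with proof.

The two sets are equal.

(⟸) Let x ∈ S. Then either x ∈ S and x ∉ B; or x ∈ B ∩ S. In each case x ∈ (S ∪ B) ∖ (B ∖ S), so S ⊆ (S ∪ B) ∖ (B ∖ S).

(⟹) Let x ∈ (S ∪ B) ∖ (B ∖ S). Then either x ∈ S and x ∉ B; or x ∈ B ∩ S. In each case x ∈ S, so (S ∪ B) ∖ (B ∖ S) ⊆ S.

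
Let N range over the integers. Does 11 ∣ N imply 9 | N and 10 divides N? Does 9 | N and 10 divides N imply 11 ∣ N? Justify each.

Forward direction. This fails: take N = 11. Certainly 11 ∣ 11, but 9 ∤ 11.

Converse. This fails: take N = 90. Both 9 ∣ 90 and 10 ∣ 90, yet 90 is not a multiple of 11 (since 90 = 8·11 + 2), so 11 ∤ 90.

Neither direction holds.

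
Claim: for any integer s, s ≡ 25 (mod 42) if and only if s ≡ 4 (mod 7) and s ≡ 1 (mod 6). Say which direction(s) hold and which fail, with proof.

(→) Suppose s ≡ 25 (mod 42); write s = 42j + 25. Since 7 ∣ 42, reducing mod 7 gives s ≡ 25 ≡ 4 (mod 7); since 6 ∣ 42, reducing mod 6 gives s ≡ 25 ≡ 1 (mod 6).

(←) Conversely, if s ≡ 4 (mod 7) and s ≡ 1 (mod 6), then by the Chinese remainder theorem s ≡ 25 (mod 42). This is exactly s ≡ 25 (mod 42).

Both implications hold.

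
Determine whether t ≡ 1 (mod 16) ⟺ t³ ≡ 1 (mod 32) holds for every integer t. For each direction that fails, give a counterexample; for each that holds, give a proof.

(→) This fails: take t = 17. Then 17 ≡ 1 (mod 16), but 17³ = 4913 ≡ 17 (mod 32), not 1.

(←) Conversely, the residues r modulo 32 with r³ ≡ 1 (mod 32) are exactly {1}, and each is ≡ 1 (mod 16).

Only the reverse direction holds.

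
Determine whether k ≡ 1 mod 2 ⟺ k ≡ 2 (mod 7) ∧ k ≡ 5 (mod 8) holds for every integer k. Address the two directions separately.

(⇒) This fails: k = 1 gives 1 ≡ 1 (mod 2) but 1 ≡ 1 (mod 7), so the conjunction on the right does not hold.

(⇐) Conversely, if k ≡ 2 (mod 7) and k ≡ 5 (mod 8), then by the Chinese remainder theorem k ≡ 37 (mod 56). Since 37 ≡ 1 (mod 2) and 2 ∣ 56, we get k ≡ 1 (mod 2).

(⇒) fails; (⇐) holds.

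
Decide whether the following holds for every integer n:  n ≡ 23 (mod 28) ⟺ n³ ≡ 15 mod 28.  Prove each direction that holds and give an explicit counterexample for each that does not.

(⟹) Suppose n ≡ 23 (mod 28). Write n = 28j + 23. Then (28j + 23)³ = 21952j³ + 54096j² + 44436j + 12167 = 28(784j³ + 1932j² + 1587j + 434) + 15, so n³ ≡ 15 (mod 28).

(⟸) This fails: take n = 11. Then 11³ = 1331 ≡ 15 (mod 28), yet 11 ≡ 11 (mod 28), not 23.

Only the forward direction holds.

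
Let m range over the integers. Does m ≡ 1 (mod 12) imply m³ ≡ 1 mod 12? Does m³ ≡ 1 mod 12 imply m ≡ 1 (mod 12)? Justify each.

Both directions hold.

[⇒] Suppose m ≡ 1 (mod 12). Write m = 12j + 1. Then (12j + 1)³ = 1728j³ + 432j² + 36j + 1 = 12(144j³ + 36j² + 3j) + 1, so m³ ≡ 1 (mod 12).

[⇐] Conversely, suppose m³ ≡ 1 (mod 12). The only residue r in {0, …, 11} with r³ ≡ 1 (mod 12) is r = 1, so m ≡ 1 (mod 12).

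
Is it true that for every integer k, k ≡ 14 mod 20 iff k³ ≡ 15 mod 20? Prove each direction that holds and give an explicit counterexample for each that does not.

Both directions fail.

[⇒] This fails: take k = 14. Then 14 ≡ 14 (mod 20), but 14³ = 2744 ≡ 4 (mod 20), not 15.

[⇐] This fails: take k = 15. Then 15³ = 3375 ≡ 15 (mod 20), yet 15 ≡ 15 (mod 20), not 14.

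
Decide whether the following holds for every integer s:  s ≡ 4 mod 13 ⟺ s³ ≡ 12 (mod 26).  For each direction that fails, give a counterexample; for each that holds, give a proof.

(⟹) This fails: take s = 17. Then 17 ≡ 4 (mod 13), but 17³ = 4913 ≡ 25 (mod 26), not 12.

(⟸) This fails: take s = 10. Then 10³ = 1000 ≡ 12 (mod 26), yet 10 ≡ 10 (mod 13), not 4.

Both directions fail.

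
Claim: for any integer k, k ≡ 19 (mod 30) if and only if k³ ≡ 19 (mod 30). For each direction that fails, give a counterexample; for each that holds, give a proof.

Both implications hold.

(→) Suppose k ≡ 19 (mod 30). Write k = 30j + 19. Then (30j + 19)³ = 27000j³ + 51300j² + 32490j + 6859 = 30(900j³ + 1710j² + 1083j + 228) + 19, so k³ ≡ 19 (mod 30).

(←) Conversely, suppose k³ ≡ 19 (mod 30). The only residue r in {0, …, 29} with r³ ≡ 19 (mod 30) is r = 19, so k ≡ 19 (mod 30).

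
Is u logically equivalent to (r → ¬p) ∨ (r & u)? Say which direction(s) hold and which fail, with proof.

(⇒) Assume the antecedent. If u is true, (r → ¬p) ∨ (r & u) reduces to true regardless of the other variables. If u is false, the antecedent cannot hold. Either way (r → ¬p) ∨ (r & u) holds.

(⇐) This fails. Under u = F, r = F, p = F, the left side is false but the right side is true.

The forward direction holds; the converse fails.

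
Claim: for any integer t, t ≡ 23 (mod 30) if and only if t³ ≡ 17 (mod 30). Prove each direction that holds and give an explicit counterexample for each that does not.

(⇒) Suppose t ≡ 23 (mod 30). Write t = 30j + 23. Then (30j + 23)³ = 27000j³ + 62100j² + 47610j + 12167 = 30(900j³ + 2070j² + 1587j + 405) + 17, so t³ ≡ 17 (mod 30).

(⇐) Conversely, suppose t³ ≡ 17 (mod 30). The only residue r in {0, …, 29} with r³ ≡ 17 (mod 30) is r = 23, so t ≡ 23 (mod 30).

Both directions hold.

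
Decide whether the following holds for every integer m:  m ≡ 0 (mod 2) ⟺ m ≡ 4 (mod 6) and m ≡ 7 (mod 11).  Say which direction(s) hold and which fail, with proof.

(⇒) This fails: m = 0 gives 0 ≡ 0 (mod 2) but 0 ≡ 0 (mod 6), so the conjunction on the right does not hold.

(⇐) Conversely, if m ≡ 4 (mod 6) and m ≡ 7 (mod 11), then by the Chinese remainder theorem m ≡ 40 (mod 66). Since 40 ≡ 0 (mod 2) and 2 ∣ 66, we get m ≡ 0 (mod 2).

Only the converse holds.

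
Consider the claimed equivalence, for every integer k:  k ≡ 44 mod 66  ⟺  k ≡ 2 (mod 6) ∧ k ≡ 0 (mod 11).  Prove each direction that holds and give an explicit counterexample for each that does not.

Equivalent; both directions hold.

(→) Suppose k ≡ 44 (mod 66); write k = 66j + 44. Since 6 ∣ 66, reducing mod 6 gives k ≡ 44 ≡ 2 (mod 6); since 11 ∣ 66, reducing mod 11 gives k ≡ 44 ≡ 0 (mod 11).

(←) Conversely, if k ≡ 2 (mod 6) and k ≡ 0 (mod 11), then by the Chinese remainder theorem k ≡ 44 (mod 66). This is exactly k ≡ 44 (mod 66).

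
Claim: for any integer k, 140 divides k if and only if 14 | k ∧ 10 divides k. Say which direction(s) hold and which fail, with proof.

(→) If 140 ∣ k, write k = 140q. Since 140 = 10·14, k = 14·(10q), so 14 ∣ k; and since 140 = 14·10, k = 10·(14q), so 10 ∣ k.

(←) This fails: take k = 70. Both 14 ∣ 70 and 10 ∣ 70, yet 70 is not a multiple of 140 (since 70 = 0·140 + 70), so 140 ∤ 70.

Only the forward direction holds.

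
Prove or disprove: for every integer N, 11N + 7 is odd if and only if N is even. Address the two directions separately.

Both directions hold.

(⇒) Suppose 11N + 7 is odd. Since 11 is odd, 11N and N have the same parity, so 11N + 7 ≡ N + 7 (mod 2). As 7 is odd, 11N + 7 is odd exactly when N is even. Thus N is even.

(⇐) Conversely, suppose N is even; write N = 2j. Then 11N + 7 = 11·(2j) + 7 = 2·11j + 7, which is odd.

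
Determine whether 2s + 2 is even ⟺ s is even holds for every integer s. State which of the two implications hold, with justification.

(⇒) This fails: take s = 1. Then 2s + 2 = 4, which is even, yet s = 1 is odd, not even.

(⇐) Suppose s is even. Since 2 is even, 2s is even for every s, so 2s + 2 has the same parity as 2, which is even. Hence 2s + 2 is even.

Only the converse holds.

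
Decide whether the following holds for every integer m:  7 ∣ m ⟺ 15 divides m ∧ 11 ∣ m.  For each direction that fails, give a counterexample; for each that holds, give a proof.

(⟹) This fails: take m = 7. Certainly 7 ∣ 7, but 15 ∤ 7.

(⟸) This fails: take m = 165. Both 15 ∣ 165 and 11 ∣ 165, yet 165 is not a multiple of 7 (since 165 = 23·7 + 4), so 7 ∤ 165.

(⇒) fails and (⇐) fails.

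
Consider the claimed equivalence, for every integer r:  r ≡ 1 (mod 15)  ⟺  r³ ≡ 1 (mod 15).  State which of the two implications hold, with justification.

Both directions hold; the statement is true.

(⇒) Suppose r ≡ 1 (mod 15). Write r = 15j + 1. Then (15j + 1)³ = 3375j³ + 675j² + 45j + 1 = 15(225j³ + 45j² + 3j) + 1, so r³ ≡ 1 (mod 15).

(⇐) Conversely, suppose r³ ≡ 1 (mod 15). The only residue r in {0, …, 14} with r³ ≡ 1 (mod 15) is r = 1, so r ≡ 1 (mod 15).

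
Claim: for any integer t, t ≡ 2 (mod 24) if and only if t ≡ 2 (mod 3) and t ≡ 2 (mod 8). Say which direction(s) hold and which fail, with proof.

(⇒) Suppose t ≡ 2 (mod 24); write t = 24j + 2. Since 3 ∣ 24, reducing mod 3 gives t ≡ 2 (mod 3); since 8 ∣ 24, reducing mod 8 gives t ≡ 2 (mod 8).

(⇐) Conversely, if t ≡ 2 (mod 3) and t ≡ 2 (mod 8), then by the Chinese remainder theorem t ≡ 2 (mod 24). This is exactly t ≡ 2 (mod 24).

The biconditional holds.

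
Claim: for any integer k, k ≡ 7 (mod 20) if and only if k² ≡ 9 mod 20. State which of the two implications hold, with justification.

(⇒) holds; (⇐) fails.

(⟹) Suppose k ≡ 7 (mod 20). Write k = 20j + 7. Then (20j + 7)² = 400j² + 280j + 49 = 20(20j² + 14j + 2) + 9, so k² ≡ 9 (mod 20).

(⟸) This fails: take k = 3. Then 3² = 9 ≡ 9 (mod 20), yet 3 ≡ 3 (mod 20), not 7.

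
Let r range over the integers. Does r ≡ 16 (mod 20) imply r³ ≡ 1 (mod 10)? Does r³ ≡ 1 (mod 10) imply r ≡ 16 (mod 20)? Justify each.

[⇒] This fails: take r = 16. Then 16 ≡ 16 (mod 20), but 16³ = 4096 ≡ 6 (mod 10), not 1.

[⇐] This fails: take r = 1. Then 1³ = 1 ≡ 1 (mod 10), yet 1 ≡ 1 (mod 20), not 16.

Neither direction holds.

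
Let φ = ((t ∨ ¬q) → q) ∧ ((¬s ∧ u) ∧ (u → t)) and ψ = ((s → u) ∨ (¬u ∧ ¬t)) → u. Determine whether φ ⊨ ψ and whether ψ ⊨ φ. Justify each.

[⇒] Assume the antecedent. If s is true, the antecedent cannot hold. If s is false, the antecedent forces (s = F, t = T, q = T, u = T), and ((s → u) ∨ (¬u ∧ ¬t)) → u holds there. Either way ((s → u) ∨ (¬u ∧ ¬t)) → u holds.

[⇐] This fails. Under s = T, t = T, q = F, u = F, the left side is false but the right side is true.

Only the forward direction holds.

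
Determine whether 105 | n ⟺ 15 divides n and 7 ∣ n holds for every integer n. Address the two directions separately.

Forward direction. If 105 ∣ n, write n = 105q. Since 105 = 7·15, n = 15·(7q), so 15 ∣ n; and since 105 = 15·7, n = 7·(15q), so 7 ∣ n.

Converse. Suppose 15 ∣ n and 7 ∣ n. Any common multiple of 15 and 7 is a multiple of their lcm; here gcd(15, 7) = 1, so lcm(15, 7) = 15·7 = 105, so 105 ∣ n.

Both directions hold.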